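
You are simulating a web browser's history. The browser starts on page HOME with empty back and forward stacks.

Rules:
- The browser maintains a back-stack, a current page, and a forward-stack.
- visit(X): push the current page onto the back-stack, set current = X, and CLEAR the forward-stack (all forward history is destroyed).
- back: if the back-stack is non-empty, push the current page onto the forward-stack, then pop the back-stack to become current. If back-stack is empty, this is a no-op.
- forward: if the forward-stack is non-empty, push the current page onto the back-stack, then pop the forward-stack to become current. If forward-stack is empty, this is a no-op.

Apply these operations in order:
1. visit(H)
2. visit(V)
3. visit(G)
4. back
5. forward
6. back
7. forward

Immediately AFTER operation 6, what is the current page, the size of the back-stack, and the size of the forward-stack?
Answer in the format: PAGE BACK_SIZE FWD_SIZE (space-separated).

After 1 (visit(H)): cur=H back=1 fwd=0
After 2 (visit(V)): cur=V back=2 fwd=0
After 3 (visit(G)): cur=G back=3 fwd=0
After 4 (back): cur=V back=2 fwd=1
After 5 (forward): cur=G back=3 fwd=0
After 6 (back): cur=V back=2 fwd=1

V 2 1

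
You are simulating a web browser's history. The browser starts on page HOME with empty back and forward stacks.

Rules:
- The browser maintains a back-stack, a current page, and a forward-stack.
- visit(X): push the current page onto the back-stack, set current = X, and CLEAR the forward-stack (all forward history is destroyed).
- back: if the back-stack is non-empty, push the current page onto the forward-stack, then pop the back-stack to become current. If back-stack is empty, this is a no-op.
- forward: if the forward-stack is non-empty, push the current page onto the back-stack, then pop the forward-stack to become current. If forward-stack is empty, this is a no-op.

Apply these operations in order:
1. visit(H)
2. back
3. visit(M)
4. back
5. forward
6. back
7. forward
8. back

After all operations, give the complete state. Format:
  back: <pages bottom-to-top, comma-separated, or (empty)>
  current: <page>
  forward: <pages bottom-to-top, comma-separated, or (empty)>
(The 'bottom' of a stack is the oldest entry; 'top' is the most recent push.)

Answer: back: (empty)
current: HOME
forward: M

Derivation:
After 1 (visit(H)): cur=H back=1 fwd=0
After 2 (back): cur=HOME back=0 fwd=1
After 3 (visit(M)): cur=M back=1 fwd=0
After 4 (back): cur=HOME back=0 fwd=1
After 5 (forward): cur=M back=1 fwd=0
After 6 (back): cur=HOME back=0 fwd=1
After 7 (forward): cur=M back=1 fwd=0
After 8 (back): cur=HOME back=0 fwd=1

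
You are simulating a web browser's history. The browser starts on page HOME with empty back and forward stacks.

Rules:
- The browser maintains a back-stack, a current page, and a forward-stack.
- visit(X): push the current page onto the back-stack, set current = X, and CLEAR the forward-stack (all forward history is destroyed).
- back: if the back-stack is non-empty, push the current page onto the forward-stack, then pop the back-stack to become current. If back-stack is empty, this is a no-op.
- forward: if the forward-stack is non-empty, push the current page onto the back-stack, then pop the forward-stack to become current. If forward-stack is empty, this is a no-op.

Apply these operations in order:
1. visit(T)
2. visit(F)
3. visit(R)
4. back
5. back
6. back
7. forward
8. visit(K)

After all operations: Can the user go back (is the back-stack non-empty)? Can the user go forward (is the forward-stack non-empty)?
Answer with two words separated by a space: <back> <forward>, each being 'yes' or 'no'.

After 1 (visit(T)): cur=T back=1 fwd=0
After 2 (visit(F)): cur=F back=2 fwd=0
After 3 (visit(R)): cur=R back=3 fwd=0
After 4 (back): cur=F back=2 fwd=1
After 5 (back): cur=T back=1 fwd=2
After 6 (back): cur=HOME back=0 fwd=3
After 7 (forward): cur=T back=1 fwd=2
After 8 (visit(K)): cur=K back=2 fwd=0

Answer: yes no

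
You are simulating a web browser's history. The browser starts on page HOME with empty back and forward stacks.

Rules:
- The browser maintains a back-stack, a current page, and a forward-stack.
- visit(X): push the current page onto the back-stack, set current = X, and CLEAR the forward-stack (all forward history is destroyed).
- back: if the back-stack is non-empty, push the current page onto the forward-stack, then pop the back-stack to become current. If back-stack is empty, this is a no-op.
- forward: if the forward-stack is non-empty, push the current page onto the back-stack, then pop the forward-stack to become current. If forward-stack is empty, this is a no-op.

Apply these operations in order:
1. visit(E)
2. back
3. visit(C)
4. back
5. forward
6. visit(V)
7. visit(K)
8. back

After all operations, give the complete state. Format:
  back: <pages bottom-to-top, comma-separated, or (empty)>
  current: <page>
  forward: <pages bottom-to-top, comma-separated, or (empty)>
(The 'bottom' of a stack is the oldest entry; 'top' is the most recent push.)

After 1 (visit(E)): cur=E back=1 fwd=0
After 2 (back): cur=HOME back=0 fwd=1
After 3 (visit(C)): cur=C back=1 fwd=0
After 4 (back): cur=HOME back=0 fwd=1
After 5 (forward): cur=C back=1 fwd=0
After 6 (visit(V)): cur=V back=2 fwd=0
After 7 (visit(K)): cur=K back=3 fwd=0
After 8 (back): cur=V back=2 fwd=1

Answer: back: HOME,C
current: V
forward: K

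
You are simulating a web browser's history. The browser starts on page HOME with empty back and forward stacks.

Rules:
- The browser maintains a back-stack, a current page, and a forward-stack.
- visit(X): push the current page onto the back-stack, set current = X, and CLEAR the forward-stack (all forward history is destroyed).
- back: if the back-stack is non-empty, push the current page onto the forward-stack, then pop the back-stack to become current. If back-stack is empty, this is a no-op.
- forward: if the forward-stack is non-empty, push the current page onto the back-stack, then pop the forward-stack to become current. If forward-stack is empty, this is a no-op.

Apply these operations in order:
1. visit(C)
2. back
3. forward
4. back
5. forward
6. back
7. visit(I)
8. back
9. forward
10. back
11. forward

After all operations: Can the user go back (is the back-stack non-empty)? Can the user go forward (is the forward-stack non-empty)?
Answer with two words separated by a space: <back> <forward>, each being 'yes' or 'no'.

Answer: yes no

Derivation:
After 1 (visit(C)): cur=C back=1 fwd=0
After 2 (back): cur=HOME back=0 fwd=1
After 3 (forward): cur=C back=1 fwd=0
After 4 (back): cur=HOME back=0 fwd=1
After 5 (forward): cur=C back=1 fwd=0
After 6 (back): cur=HOME back=0 fwd=1
After 7 (visit(I)): cur=I back=1 fwd=0
After 8 (back): cur=HOME back=0 fwd=1
After 9 (forward): cur=I back=1 fwd=0
After 10 (back): cur=HOME back=0 fwd=1
After 11 (forward): cur=I back=1 fwd=0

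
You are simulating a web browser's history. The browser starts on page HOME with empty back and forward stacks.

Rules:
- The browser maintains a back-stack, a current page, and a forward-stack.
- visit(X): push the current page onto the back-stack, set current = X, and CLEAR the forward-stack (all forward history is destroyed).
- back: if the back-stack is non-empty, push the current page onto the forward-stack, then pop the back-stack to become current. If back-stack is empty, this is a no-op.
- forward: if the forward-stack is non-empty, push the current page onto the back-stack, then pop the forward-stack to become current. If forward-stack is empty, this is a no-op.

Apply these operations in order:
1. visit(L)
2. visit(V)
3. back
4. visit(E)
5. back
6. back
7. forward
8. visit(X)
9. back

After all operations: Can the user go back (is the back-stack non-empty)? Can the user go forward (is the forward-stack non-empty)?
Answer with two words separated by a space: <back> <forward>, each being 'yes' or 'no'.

After 1 (visit(L)): cur=L back=1 fwd=0
After 2 (visit(V)): cur=V back=2 fwd=0
After 3 (back): cur=L back=1 fwd=1
After 4 (visit(E)): cur=E back=2 fwd=0
After 5 (back): cur=L back=1 fwd=1
After 6 (back): cur=HOME back=0 fwd=2
After 7 (forward): cur=L back=1 fwd=1
After 8 (visit(X)): cur=X back=2 fwd=0
After 9 (back): cur=L back=1 fwd=1

Answer: yes yes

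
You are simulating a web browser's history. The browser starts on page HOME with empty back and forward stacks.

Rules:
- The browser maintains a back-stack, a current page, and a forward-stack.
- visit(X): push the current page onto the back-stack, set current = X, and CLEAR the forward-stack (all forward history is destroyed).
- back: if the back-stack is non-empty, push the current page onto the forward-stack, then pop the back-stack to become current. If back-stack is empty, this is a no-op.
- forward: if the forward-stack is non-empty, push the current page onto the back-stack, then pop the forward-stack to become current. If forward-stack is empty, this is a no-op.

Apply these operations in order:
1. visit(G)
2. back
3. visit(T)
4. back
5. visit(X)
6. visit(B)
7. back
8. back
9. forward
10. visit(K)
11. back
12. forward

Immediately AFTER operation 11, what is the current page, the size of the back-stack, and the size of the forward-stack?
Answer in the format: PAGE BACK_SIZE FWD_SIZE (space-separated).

After 1 (visit(G)): cur=G back=1 fwd=0
After 2 (back): cur=HOME back=0 fwd=1
After 3 (visit(T)): cur=T back=1 fwd=0
After 4 (back): cur=HOME back=0 fwd=1
After 5 (visit(X)): cur=X back=1 fwd=0
After 6 (visit(B)): cur=B back=2 fwd=0
After 7 (back): cur=X back=1 fwd=1
After 8 (back): cur=HOME back=0 fwd=2
After 9 (forward): cur=X back=1 fwd=1
After 10 (visit(K)): cur=K back=2 fwd=0
After 11 (back): cur=X back=1 fwd=1

X 1 1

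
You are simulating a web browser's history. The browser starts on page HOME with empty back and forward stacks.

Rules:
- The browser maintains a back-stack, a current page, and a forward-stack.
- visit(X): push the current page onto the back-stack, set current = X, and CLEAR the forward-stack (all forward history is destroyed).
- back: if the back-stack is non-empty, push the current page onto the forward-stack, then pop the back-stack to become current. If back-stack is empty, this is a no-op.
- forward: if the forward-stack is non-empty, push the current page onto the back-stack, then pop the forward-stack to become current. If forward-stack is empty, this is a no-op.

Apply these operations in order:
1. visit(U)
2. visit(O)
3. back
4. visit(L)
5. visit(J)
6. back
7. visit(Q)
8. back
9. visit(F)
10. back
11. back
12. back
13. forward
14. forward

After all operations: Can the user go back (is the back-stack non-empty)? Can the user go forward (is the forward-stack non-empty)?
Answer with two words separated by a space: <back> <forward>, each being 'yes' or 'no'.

After 1 (visit(U)): cur=U back=1 fwd=0
After 2 (visit(O)): cur=O back=2 fwd=0
After 3 (back): cur=U back=1 fwd=1
After 4 (visit(L)): cur=L back=2 fwd=0
After 5 (visit(J)): cur=J back=3 fwd=0
After 6 (back): cur=L back=2 fwd=1
After 7 (visit(Q)): cur=Q back=3 fwd=0
After 8 (back): cur=L back=2 fwd=1
After 9 (visit(F)): cur=F back=3 fwd=0
After 10 (back): cur=L back=2 fwd=1
After 11 (back): cur=U back=1 fwd=2
After 12 (back): cur=HOME back=0 fwd=3
After 13 (forward): cur=U back=1 fwd=2
After 14 (forward): cur=L back=2 fwd=1

Answer: yes yes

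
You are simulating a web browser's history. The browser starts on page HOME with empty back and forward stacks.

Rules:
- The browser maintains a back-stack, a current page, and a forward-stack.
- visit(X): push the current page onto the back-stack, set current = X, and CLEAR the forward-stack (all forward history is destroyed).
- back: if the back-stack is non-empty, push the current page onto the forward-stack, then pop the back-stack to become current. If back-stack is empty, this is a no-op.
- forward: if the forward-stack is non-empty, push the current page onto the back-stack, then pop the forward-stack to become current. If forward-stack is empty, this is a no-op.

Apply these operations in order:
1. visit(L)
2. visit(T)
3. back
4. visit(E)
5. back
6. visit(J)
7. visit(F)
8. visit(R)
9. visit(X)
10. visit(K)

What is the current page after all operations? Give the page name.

Answer: K

Derivation:
After 1 (visit(L)): cur=L back=1 fwd=0
After 2 (visit(T)): cur=T back=2 fwd=0
After 3 (back): cur=L back=1 fwd=1
After 4 (visit(E)): cur=E back=2 fwd=0
After 5 (back): cur=L back=1 fwd=1
After 6 (visit(J)): cur=J back=2 fwd=0
After 7 (visit(F)): cur=F back=3 fwd=0
After 8 (visit(R)): cur=R back=4 fwd=0
After 9 (visit(X)): cur=X back=5 fwd=0
After 10 (visit(K)): cur=K back=6 fwd=0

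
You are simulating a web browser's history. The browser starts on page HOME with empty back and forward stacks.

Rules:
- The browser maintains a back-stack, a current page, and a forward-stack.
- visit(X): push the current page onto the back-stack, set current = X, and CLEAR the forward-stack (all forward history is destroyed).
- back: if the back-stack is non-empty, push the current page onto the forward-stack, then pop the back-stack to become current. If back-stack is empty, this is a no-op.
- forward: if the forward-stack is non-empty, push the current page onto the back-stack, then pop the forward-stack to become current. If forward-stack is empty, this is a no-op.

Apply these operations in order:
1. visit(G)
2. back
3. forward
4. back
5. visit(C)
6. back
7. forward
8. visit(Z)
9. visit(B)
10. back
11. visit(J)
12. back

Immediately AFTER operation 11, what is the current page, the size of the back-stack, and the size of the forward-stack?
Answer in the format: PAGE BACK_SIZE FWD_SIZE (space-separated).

After 1 (visit(G)): cur=G back=1 fwd=0
After 2 (back): cur=HOME back=0 fwd=1
After 3 (forward): cur=G back=1 fwd=0
After 4 (back): cur=HOME back=0 fwd=1
After 5 (visit(C)): cur=C back=1 fwd=0
After 6 (back): cur=HOME back=0 fwd=1
After 7 (forward): cur=C back=1 fwd=0
After 8 (visit(Z)): cur=Z back=2 fwd=0
After 9 (visit(B)): cur=B back=3 fwd=0
After 10 (back): cur=Z back=2 fwd=1
After 11 (visit(J)): cur=J back=3 fwd=0

J 3 0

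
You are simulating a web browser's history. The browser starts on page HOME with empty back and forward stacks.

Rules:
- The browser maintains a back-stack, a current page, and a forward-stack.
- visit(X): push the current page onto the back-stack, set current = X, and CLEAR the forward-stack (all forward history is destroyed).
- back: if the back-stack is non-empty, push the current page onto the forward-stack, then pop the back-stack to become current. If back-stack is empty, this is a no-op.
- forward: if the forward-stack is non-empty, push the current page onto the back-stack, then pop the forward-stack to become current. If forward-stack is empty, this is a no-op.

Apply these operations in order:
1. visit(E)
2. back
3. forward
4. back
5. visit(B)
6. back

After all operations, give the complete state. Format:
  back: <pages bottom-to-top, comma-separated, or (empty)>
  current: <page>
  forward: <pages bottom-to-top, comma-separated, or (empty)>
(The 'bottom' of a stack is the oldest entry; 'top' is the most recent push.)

Answer: back: (empty)
current: HOME
forward: B

Derivation:
After 1 (visit(E)): cur=E back=1 fwd=0
After 2 (back): cur=HOME back=0 fwd=1
After 3 (forward): cur=E back=1 fwd=0
After 4 (back): cur=HOME back=0 fwd=1
After 5 (visit(B)): cur=B back=1 fwd=0
After 6 (back): cur=HOME back=0 fwd=1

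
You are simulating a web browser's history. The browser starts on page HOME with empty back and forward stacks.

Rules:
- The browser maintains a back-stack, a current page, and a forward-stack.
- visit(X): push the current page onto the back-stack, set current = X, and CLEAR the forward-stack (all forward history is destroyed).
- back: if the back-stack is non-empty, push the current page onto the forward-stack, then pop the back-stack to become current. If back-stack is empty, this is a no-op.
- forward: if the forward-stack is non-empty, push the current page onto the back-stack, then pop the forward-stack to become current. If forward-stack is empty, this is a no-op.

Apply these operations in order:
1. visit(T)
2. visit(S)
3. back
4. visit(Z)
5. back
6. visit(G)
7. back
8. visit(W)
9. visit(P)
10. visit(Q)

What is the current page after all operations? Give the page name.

Answer: Q

Derivation:
After 1 (visit(T)): cur=T back=1 fwd=0
After 2 (visit(S)): cur=S back=2 fwd=0
After 3 (back): cur=T back=1 fwd=1
After 4 (visit(Z)): cur=Z back=2 fwd=0
After 5 (back): cur=T back=1 fwd=1
After 6 (visit(G)): cur=G back=2 fwd=0
After 7 (back): cur=T back=1 fwd=1
After 8 (visit(W)): cur=W back=2 fwd=0
After 9 (visit(P)): cur=P back=3 fwd=0
After 10 (visit(Q)): cur=Q back=4 fwd=0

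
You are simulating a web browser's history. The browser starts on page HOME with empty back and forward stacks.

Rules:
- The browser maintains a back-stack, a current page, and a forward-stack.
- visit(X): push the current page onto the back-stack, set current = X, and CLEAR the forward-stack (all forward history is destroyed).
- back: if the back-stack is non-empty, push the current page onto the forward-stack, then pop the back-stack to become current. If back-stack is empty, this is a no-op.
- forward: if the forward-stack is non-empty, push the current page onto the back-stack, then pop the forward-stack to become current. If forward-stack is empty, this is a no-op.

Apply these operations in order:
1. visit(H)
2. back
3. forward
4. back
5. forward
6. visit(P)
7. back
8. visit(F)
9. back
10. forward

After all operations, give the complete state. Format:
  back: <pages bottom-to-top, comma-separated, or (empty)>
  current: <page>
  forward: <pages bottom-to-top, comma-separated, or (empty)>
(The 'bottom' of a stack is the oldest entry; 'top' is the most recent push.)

After 1 (visit(H)): cur=H back=1 fwd=0
After 2 (back): cur=HOME back=0 fwd=1
After 3 (forward): cur=H back=1 fwd=0
After 4 (back): cur=HOME back=0 fwd=1
After 5 (forward): cur=H back=1 fwd=0
After 6 (visit(P)): cur=P back=2 fwd=0
After 7 (back): cur=H back=1 fwd=1
After 8 (visit(F)): cur=F back=2 fwd=0
After 9 (back): cur=H back=1 fwd=1
After 10 (forward): cur=F back=2 fwd=0

Answer: back: HOME,H
current: F
forward: (empty)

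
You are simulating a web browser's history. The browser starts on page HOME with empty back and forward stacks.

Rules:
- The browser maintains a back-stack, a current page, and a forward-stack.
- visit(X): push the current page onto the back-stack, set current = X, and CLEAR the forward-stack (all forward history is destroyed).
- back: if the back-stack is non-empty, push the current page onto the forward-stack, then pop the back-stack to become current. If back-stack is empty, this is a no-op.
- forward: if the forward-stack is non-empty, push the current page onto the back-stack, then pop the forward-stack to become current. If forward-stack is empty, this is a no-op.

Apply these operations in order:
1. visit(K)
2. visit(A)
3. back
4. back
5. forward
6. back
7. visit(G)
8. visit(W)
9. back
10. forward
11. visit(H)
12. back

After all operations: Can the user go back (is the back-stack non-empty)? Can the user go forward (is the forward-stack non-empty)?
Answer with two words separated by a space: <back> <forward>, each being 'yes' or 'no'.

After 1 (visit(K)): cur=K back=1 fwd=0
After 2 (visit(A)): cur=A back=2 fwd=0
After 3 (back): cur=K back=1 fwd=1
After 4 (back): cur=HOME back=0 fwd=2
After 5 (forward): cur=K back=1 fwd=1
After 6 (back): cur=HOME back=0 fwd=2
After 7 (visit(G)): cur=G back=1 fwd=0
After 8 (visit(W)): cur=W back=2 fwd=0
After 9 (back): cur=G back=1 fwd=1
After 10 (forward): cur=W back=2 fwd=0
After 11 (visit(H)): cur=H back=3 fwd=0
After 12 (back): cur=W back=2 fwd=1

Answer: yes yes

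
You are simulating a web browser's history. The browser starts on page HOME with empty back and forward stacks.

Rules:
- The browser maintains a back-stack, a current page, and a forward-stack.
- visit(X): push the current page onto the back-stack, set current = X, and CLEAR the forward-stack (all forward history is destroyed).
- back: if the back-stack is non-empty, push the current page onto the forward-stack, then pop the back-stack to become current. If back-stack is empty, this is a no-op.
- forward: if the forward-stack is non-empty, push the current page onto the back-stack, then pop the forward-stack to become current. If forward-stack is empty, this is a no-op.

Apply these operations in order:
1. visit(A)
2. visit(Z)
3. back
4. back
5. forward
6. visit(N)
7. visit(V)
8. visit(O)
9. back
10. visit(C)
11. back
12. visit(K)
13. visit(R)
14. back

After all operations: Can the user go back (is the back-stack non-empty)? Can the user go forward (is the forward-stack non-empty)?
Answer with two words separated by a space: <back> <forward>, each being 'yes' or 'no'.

After 1 (visit(A)): cur=A back=1 fwd=0
After 2 (visit(Z)): cur=Z back=2 fwd=0
After 3 (back): cur=A back=1 fwd=1
After 4 (back): cur=HOME back=0 fwd=2
After 5 (forward): cur=A back=1 fwd=1
After 6 (visit(N)): cur=N back=2 fwd=0
After 7 (visit(V)): cur=V back=3 fwd=0
After 8 (visit(O)): cur=O back=4 fwd=0
After 9 (back): cur=V back=3 fwd=1
After 10 (visit(C)): cur=C back=4 fwd=0
After 11 (back): cur=V back=3 fwd=1
After 12 (visit(K)): cur=K back=4 fwd=0
After 13 (visit(R)): cur=R back=5 fwd=0
After 14 (back): cur=K back=4 fwd=1

Answer: yes yes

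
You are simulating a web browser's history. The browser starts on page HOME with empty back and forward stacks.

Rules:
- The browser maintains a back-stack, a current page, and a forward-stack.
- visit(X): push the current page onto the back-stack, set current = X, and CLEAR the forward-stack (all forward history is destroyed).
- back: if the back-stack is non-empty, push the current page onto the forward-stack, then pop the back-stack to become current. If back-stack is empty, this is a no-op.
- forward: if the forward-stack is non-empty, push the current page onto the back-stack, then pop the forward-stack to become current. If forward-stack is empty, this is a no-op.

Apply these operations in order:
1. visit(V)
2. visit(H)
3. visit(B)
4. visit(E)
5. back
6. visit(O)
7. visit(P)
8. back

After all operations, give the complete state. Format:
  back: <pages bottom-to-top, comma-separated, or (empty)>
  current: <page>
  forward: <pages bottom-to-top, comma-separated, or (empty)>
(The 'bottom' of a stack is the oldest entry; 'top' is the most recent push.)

After 1 (visit(V)): cur=V back=1 fwd=0
After 2 (visit(H)): cur=H back=2 fwd=0
After 3 (visit(B)): cur=B back=3 fwd=0
After 4 (visit(E)): cur=E back=4 fwd=0
After 5 (back): cur=B back=3 fwd=1
After 6 (visit(O)): cur=O back=4 fwd=0
After 7 (visit(P)): cur=P back=5 fwd=0
After 8 (back): cur=O back=4 fwd=1

Answer: back: HOME,V,H,B
current: O
forward: P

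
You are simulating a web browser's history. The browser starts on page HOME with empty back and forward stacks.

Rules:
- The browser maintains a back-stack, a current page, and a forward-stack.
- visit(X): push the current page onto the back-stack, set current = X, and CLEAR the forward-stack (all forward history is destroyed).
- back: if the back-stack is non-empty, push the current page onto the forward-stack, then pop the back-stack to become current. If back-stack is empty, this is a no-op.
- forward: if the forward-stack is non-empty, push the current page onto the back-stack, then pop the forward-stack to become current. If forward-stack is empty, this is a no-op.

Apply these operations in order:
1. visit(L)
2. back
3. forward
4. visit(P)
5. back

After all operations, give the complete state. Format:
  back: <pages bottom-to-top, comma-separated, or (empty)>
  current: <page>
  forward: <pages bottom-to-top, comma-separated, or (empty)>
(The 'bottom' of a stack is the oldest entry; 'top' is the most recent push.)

After 1 (visit(L)): cur=L back=1 fwd=0
After 2 (back): cur=HOME back=0 fwd=1
After 3 (forward): cur=L back=1 fwd=0
After 4 (visit(P)): cur=P back=2 fwd=0
After 5 (back): cur=L back=1 fwd=1

Answer: back: HOME
current: L
forward: P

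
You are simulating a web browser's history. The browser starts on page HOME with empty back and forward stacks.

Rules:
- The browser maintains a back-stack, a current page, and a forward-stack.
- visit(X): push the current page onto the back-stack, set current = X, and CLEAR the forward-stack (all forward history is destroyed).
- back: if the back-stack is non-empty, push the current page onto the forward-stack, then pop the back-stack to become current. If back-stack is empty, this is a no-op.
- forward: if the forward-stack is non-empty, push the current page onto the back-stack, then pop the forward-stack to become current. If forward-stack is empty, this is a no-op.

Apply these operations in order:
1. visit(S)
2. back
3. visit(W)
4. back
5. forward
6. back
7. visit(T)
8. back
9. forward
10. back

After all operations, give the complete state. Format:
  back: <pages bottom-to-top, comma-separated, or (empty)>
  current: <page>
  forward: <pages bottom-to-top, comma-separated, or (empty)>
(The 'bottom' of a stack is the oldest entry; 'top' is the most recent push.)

After 1 (visit(S)): cur=S back=1 fwd=0
After 2 (back): cur=HOME back=0 fwd=1
After 3 (visit(W)): cur=W back=1 fwd=0
After 4 (back): cur=HOME back=0 fwd=1
After 5 (forward): cur=W back=1 fwd=0
After 6 (back): cur=HOME back=0 fwd=1
After 7 (visit(T)): cur=T back=1 fwd=0
After 8 (back): cur=HOME back=0 fwd=1
After 9 (forward): cur=T back=1 fwd=0
After 10 (back): cur=HOME back=0 fwd=1

Answer: back: (empty)
current: HOME
forward: T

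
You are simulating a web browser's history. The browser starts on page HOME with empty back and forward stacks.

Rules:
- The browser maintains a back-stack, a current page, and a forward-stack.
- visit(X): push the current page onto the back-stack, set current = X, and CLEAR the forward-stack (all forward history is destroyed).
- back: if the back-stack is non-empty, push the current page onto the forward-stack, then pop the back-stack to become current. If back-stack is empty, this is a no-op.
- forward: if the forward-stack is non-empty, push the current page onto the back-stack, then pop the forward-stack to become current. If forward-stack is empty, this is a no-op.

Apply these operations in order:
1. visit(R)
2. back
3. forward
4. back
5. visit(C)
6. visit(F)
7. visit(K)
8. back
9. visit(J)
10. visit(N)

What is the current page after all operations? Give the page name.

After 1 (visit(R)): cur=R back=1 fwd=0
After 2 (back): cur=HOME back=0 fwd=1
After 3 (forward): cur=R back=1 fwd=0
After 4 (back): cur=HOME back=0 fwd=1
After 5 (visit(C)): cur=C back=1 fwd=0
After 6 (visit(F)): cur=F back=2 fwd=0
After 7 (visit(K)): cur=K back=3 fwd=0
After 8 (back): cur=F back=2 fwd=1
After 9 (visit(J)): cur=J back=3 fwd=0
After 10 (visit(N)): cur=N back=4 fwd=0

Answer: N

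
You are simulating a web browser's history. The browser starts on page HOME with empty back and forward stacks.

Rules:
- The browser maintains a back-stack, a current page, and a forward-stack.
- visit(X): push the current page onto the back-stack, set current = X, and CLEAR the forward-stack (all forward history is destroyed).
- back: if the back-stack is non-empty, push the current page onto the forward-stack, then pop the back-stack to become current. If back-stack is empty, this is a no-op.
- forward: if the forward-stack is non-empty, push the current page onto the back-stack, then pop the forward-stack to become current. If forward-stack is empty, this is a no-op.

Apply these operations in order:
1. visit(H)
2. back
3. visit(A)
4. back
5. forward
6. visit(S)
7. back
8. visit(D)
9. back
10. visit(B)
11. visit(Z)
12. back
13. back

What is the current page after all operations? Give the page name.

After 1 (visit(H)): cur=H back=1 fwd=0
After 2 (back): cur=HOME back=0 fwd=1
After 3 (visit(A)): cur=A back=1 fwd=0
After 4 (back): cur=HOME back=0 fwd=1
After 5 (forward): cur=A back=1 fwd=0
After 6 (visit(S)): cur=S back=2 fwd=0
After 7 (back): cur=A back=1 fwd=1
After 8 (visit(D)): cur=D back=2 fwd=0
After 9 (back): cur=A back=1 fwd=1
After 10 (visit(B)): cur=B back=2 fwd=0
After 11 (visit(Z)): cur=Z back=3 fwd=0
After 12 (back): cur=B back=2 fwd=1
After 13 (back): cur=A back=1 fwd=2

Answer: A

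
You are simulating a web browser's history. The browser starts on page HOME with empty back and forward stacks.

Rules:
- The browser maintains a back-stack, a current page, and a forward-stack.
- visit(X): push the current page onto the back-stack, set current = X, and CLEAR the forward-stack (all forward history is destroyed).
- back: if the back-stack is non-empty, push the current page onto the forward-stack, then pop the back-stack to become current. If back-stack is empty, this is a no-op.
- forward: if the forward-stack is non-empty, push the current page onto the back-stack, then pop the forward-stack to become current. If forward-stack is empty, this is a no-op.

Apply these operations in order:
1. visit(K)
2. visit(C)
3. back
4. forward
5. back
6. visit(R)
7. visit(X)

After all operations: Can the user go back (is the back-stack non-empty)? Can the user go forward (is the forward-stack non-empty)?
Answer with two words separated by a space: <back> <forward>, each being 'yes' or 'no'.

Answer: yes no

Derivation:
After 1 (visit(K)): cur=K back=1 fwd=0
After 2 (visit(C)): cur=C back=2 fwd=0
After 3 (back): cur=K back=1 fwd=1
After 4 (forward): cur=C back=2 fwd=0
After 5 (back): cur=K back=1 fwd=1
After 6 (visit(R)): cur=R back=2 fwd=0
After 7 (visit(X)): cur=X back=3 fwd=0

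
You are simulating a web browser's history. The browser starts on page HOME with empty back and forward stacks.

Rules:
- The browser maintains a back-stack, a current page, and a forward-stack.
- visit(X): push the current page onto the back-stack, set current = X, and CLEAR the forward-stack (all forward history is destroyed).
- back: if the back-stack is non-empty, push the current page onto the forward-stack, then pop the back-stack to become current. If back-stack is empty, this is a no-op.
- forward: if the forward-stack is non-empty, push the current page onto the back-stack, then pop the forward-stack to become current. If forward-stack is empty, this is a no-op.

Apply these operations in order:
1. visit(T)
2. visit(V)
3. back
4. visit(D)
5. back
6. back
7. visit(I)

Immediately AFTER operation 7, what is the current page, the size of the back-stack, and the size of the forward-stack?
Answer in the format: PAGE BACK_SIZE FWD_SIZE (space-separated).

After 1 (visit(T)): cur=T back=1 fwd=0
After 2 (visit(V)): cur=V back=2 fwd=0
After 3 (back): cur=T back=1 fwd=1
After 4 (visit(D)): cur=D back=2 fwd=0
After 5 (back): cur=T back=1 fwd=1
After 6 (back): cur=HOME back=0 fwd=2
After 7 (visit(I)): cur=I back=1 fwd=0

I 1 0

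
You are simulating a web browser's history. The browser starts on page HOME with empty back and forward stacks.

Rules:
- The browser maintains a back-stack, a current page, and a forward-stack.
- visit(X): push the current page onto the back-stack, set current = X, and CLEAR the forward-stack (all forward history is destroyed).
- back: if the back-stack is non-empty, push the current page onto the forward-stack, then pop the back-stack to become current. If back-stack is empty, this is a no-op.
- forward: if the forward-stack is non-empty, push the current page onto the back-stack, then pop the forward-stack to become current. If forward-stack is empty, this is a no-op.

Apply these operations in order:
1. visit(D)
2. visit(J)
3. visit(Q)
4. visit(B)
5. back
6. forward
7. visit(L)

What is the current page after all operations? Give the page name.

After 1 (visit(D)): cur=D back=1 fwd=0
After 2 (visit(J)): cur=J back=2 fwd=0
After 3 (visit(Q)): cur=Q back=3 fwd=0
After 4 (visit(B)): cur=B back=4 fwd=0
After 5 (back): cur=Q back=3 fwd=1
After 6 (forward): cur=B back=4 fwd=0
After 7 (visit(L)): cur=L back=5 fwd=0

Answer: L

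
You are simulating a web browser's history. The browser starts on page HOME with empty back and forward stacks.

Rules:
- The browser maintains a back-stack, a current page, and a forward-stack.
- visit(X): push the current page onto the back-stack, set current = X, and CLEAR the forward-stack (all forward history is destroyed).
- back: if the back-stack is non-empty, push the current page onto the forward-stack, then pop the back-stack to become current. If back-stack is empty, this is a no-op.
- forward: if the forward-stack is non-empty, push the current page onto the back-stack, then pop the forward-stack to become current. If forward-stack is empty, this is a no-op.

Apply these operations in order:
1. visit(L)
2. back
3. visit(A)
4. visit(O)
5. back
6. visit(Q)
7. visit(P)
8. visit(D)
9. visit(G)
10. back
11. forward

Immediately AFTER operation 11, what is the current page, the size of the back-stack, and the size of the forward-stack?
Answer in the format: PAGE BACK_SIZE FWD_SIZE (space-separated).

After 1 (visit(L)): cur=L back=1 fwd=0
After 2 (back): cur=HOME back=0 fwd=1
After 3 (visit(A)): cur=A back=1 fwd=0
After 4 (visit(O)): cur=O back=2 fwd=0
After 5 (back): cur=A back=1 fwd=1
After 6 (visit(Q)): cur=Q back=2 fwd=0
After 7 (visit(P)): cur=P back=3 fwd=0
After 8 (visit(D)): cur=D back=4 fwd=0
After 9 (visit(G)): cur=G back=5 fwd=0
After 10 (back): cur=D back=4 fwd=1
After 11 (forward): cur=G back=5 fwd=0

G 5 0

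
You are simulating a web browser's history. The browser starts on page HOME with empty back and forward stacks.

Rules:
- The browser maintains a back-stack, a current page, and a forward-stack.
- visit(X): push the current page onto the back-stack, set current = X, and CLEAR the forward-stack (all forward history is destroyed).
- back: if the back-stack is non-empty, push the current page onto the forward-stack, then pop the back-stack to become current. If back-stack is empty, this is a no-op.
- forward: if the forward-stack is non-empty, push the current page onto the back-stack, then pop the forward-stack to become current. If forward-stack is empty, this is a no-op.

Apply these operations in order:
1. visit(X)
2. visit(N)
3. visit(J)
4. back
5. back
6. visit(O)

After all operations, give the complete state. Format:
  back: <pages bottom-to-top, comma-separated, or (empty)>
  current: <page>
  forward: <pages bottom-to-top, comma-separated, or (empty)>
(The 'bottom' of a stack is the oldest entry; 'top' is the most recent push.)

Answer: back: HOME,X
current: O
forward: (empty)

Derivation:
After 1 (visit(X)): cur=X back=1 fwd=0
After 2 (visit(N)): cur=N back=2 fwd=0
After 3 (visit(J)): cur=J back=3 fwd=0
After 4 (back): cur=N back=2 fwd=1
After 5 (back): cur=X back=1 fwd=2
After 6 (visit(O)): cur=O back=2 fwd=0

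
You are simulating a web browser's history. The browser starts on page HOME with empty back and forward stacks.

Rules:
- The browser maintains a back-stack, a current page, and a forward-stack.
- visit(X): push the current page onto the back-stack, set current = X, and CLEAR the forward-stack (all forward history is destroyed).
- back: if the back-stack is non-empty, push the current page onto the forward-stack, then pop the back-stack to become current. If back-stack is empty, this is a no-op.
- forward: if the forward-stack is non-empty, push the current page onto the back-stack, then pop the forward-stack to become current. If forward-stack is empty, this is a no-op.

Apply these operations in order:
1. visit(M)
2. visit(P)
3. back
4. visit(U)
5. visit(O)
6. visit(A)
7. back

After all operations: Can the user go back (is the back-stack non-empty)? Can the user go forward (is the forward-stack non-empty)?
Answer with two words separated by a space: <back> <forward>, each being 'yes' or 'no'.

Answer: yes yes

Derivation:
After 1 (visit(M)): cur=M back=1 fwd=0
After 2 (visit(P)): cur=P back=2 fwd=0
After 3 (back): cur=M back=1 fwd=1
After 4 (visit(U)): cur=U back=2 fwd=0
After 5 (visit(O)): cur=O back=3 fwd=0
After 6 (visit(A)): cur=A back=4 fwd=0
After 7 (back): cur=O back=3 fwd=1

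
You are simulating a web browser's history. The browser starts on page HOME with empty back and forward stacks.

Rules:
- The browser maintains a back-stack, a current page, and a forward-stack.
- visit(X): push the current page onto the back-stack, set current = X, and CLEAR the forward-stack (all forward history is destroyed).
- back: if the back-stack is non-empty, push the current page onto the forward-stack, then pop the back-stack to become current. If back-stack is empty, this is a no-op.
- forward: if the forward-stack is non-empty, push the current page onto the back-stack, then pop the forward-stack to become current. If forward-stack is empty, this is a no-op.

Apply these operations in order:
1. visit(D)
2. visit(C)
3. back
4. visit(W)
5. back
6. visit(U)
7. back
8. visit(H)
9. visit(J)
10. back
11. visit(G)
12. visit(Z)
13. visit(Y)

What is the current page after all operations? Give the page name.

After 1 (visit(D)): cur=D back=1 fwd=0
After 2 (visit(C)): cur=C back=2 fwd=0
After 3 (back): cur=D back=1 fwd=1
After 4 (visit(W)): cur=W back=2 fwd=0
After 5 (back): cur=D back=1 fwd=1
After 6 (visit(U)): cur=U back=2 fwd=0
After 7 (back): cur=D back=1 fwd=1
After 8 (visit(H)): cur=H back=2 fwd=0
After 9 (visit(J)): cur=J back=3 fwd=0
After 10 (back): cur=H back=2 fwd=1
After 11 (visit(G)): cur=G back=3 fwd=0
After 12 (visit(Z)): cur=Z back=4 fwd=0
After 13 (visit(Y)): cur=Y back=5 fwd=0

Answer: Y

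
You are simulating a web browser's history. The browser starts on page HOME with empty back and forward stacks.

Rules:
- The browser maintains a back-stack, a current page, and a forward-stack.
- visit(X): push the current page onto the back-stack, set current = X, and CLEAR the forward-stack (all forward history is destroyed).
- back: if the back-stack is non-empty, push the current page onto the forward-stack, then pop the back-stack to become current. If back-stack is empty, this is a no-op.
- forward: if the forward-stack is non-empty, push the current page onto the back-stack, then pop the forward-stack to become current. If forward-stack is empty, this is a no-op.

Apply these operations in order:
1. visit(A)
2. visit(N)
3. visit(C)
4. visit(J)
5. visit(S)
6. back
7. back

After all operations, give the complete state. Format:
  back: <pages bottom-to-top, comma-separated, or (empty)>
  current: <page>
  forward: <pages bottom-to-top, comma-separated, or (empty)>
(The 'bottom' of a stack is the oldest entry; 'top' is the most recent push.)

Answer: back: HOME,A,N
current: C
forward: S,J

Derivation:
After 1 (visit(A)): cur=A back=1 fwd=0
After 2 (visit(N)): cur=N back=2 fwd=0
After 3 (visit(C)): cur=C back=3 fwd=0
After 4 (visit(J)): cur=J back=4 fwd=0
After 5 (visit(S)): cur=S back=5 fwd=0
After 6 (back): cur=J back=4 fwd=1
After 7 (back): cur=C back=3 fwd=2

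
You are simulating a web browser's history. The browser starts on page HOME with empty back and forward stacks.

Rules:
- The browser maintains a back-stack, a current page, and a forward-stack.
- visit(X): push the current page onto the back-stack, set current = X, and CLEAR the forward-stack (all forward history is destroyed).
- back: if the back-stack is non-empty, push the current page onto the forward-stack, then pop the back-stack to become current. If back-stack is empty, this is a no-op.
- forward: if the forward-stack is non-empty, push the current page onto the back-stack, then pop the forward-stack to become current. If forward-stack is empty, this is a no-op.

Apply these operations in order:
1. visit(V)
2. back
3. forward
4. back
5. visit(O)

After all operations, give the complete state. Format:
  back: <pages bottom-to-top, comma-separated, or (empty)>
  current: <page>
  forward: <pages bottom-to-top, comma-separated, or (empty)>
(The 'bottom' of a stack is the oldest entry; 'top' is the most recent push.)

Answer: back: HOME
current: O
forward: (empty)

Derivation:
After 1 (visit(V)): cur=V back=1 fwd=0
After 2 (back): cur=HOME back=0 fwd=1
After 3 (forward): cur=V back=1 fwd=0
After 4 (back): cur=HOME back=0 fwd=1
After 5 (visit(O)): cur=O back=1 fwd=0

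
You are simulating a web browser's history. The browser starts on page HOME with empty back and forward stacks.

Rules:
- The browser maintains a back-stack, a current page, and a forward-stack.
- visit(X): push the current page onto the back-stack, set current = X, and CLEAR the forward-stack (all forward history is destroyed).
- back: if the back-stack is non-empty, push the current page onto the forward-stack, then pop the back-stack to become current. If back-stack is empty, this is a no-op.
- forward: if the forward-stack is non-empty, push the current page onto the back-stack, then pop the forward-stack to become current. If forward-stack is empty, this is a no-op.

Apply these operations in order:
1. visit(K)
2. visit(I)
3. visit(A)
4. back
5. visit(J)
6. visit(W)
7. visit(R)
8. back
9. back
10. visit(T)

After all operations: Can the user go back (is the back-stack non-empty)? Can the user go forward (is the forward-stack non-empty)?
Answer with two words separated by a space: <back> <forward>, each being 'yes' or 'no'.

Answer: yes no

Derivation:
After 1 (visit(K)): cur=K back=1 fwd=0
After 2 (visit(I)): cur=I back=2 fwd=0
After 3 (visit(A)): cur=A back=3 fwd=0
After 4 (back): cur=I back=2 fwd=1
After 5 (visit(J)): cur=J back=3 fwd=0
After 6 (visit(W)): cur=W back=4 fwd=0
After 7 (visit(R)): cur=R back=5 fwd=0
After 8 (back): cur=W back=4 fwd=1
After 9 (back): cur=J back=3 fwd=2
After 10 (visit(T)): cur=T back=4 fwd=0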